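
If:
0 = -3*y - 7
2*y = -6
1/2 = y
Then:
No Solution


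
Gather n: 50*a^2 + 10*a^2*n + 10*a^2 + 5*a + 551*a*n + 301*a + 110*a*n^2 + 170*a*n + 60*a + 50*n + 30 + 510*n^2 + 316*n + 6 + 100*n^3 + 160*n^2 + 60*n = 60*a^2 + 366*a + 100*n^3 + n^2*(110*a + 670) + n*(10*a^2 + 721*a + 426) + 36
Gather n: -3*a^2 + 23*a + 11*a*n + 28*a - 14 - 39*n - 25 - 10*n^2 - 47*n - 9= -3*a^2 + 51*a - 10*n^2 + n*(11*a - 86) - 48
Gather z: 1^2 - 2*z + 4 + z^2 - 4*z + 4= z^2 - 6*z + 9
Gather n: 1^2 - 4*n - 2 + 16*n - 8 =12*n - 9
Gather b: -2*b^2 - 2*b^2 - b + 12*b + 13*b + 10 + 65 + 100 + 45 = -4*b^2 + 24*b + 220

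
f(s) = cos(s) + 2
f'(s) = -sin(s)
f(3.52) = 1.07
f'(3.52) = 0.37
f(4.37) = 1.66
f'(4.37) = 0.94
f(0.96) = 2.57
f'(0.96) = -0.82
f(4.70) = 1.99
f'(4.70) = 1.00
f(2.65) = 1.12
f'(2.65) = -0.47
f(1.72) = 1.85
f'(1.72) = -0.99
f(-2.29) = 1.34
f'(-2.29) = 0.75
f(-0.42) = 2.91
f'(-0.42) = 0.41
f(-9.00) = 1.09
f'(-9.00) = 0.41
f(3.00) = 1.01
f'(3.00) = -0.14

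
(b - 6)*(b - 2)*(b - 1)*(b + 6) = b^4 - 3*b^3 - 34*b^2 + 108*b - 72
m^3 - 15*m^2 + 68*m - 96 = (m - 8)*(m - 4)*(m - 3)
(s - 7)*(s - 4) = s^2 - 11*s + 28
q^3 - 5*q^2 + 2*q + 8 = (q - 4)*(q - 2)*(q + 1)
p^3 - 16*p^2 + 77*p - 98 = (p - 7)^2*(p - 2)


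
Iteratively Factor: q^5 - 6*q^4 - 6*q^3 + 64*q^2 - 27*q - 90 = (q + 1)*(q^4 - 7*q^3 + q^2 + 63*q - 90) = (q - 3)*(q + 1)*(q^3 - 4*q^2 - 11*q + 30) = (q - 3)*(q - 2)*(q + 1)*(q^2 - 2*q - 15) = (q - 5)*(q - 3)*(q - 2)*(q + 1)*(q + 3)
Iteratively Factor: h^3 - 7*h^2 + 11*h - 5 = (h - 1)*(h^2 - 6*h + 5) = (h - 1)^2*(h - 5)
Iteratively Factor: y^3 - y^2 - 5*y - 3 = (y + 1)*(y^2 - 2*y - 3) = (y - 3)*(y + 1)*(y + 1)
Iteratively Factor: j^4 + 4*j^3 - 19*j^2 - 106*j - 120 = (j + 3)*(j^3 + j^2 - 22*j - 40) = (j + 3)*(j + 4)*(j^2 - 3*j - 10) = (j + 2)*(j + 3)*(j + 4)*(j - 5)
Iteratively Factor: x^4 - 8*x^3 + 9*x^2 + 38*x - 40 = (x - 5)*(x^3 - 3*x^2 - 6*x + 8) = (x - 5)*(x - 1)*(x^2 - 2*x - 8) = (x - 5)*(x - 1)*(x + 2)*(x - 4)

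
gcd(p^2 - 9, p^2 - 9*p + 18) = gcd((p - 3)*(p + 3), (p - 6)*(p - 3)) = p - 3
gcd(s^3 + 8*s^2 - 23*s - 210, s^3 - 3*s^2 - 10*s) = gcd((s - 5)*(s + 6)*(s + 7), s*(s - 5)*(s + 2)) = s - 5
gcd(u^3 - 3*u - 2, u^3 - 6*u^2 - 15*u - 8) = u^2 + 2*u + 1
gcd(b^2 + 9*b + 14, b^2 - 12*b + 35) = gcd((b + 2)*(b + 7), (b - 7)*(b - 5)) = 1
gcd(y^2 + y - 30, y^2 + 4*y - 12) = y + 6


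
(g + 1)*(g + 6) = g^2 + 7*g + 6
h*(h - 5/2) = h^2 - 5*h/2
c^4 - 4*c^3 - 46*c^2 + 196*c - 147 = (c - 7)*(c - 3)*(c - 1)*(c + 7)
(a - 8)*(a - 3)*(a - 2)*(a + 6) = a^4 - 7*a^3 - 32*a^2 + 228*a - 288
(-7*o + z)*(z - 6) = -7*o*z + 42*o + z^2 - 6*z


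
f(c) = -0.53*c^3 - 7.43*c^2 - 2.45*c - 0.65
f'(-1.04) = 11.28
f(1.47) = -21.99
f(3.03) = -91.03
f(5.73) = -358.35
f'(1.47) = -27.73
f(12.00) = -2015.81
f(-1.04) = -5.54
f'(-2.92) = 27.38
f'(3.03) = -62.07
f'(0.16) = -4.87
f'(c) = -1.59*c^2 - 14.86*c - 2.45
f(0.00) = -0.65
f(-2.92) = -43.65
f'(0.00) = -2.45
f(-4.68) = -97.59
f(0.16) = -1.23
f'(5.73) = -139.80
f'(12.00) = -409.73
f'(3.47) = -73.16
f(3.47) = -120.76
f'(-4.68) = 32.27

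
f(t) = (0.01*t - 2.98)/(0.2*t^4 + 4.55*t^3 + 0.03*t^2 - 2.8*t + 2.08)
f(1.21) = -0.41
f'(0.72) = 4.10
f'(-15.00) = 0.00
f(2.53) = -0.04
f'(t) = (0.01*t - 2.98)*(-0.8*t^3 - 13.65*t^2 - 0.06*t + 2.8)/(0.2*t^4 + 4.55*t^3 + 0.03*t^2 - 2.8*t + 2.08)^2 + 0.01/(0.2*t^4 + 4.55*t^3 + 0.03*t^2 - 2.8*t + 2.08) = (-0.006*t^4 + 2.293*t^3 + 40.6767*t^2 + 0.1788*t - 8.3232)/(0.04*t^8 + 1.82*t^7 + 20.7145*t^6 - 0.847*t^5 - 24.6471*t^4 + 18.76*t^3 + 7.9648*t^2 - 11.648*t + 4.3264)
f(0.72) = -1.62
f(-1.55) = 0.32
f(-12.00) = 0.00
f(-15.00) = 0.00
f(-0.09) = -1.28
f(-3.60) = 0.02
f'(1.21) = 1.06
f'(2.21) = 0.09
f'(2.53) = 0.05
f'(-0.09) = -1.48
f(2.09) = -0.07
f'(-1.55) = 0.93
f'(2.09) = 0.11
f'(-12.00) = 0.00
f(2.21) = -0.06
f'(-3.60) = 0.01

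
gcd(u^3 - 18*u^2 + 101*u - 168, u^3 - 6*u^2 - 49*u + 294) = u - 7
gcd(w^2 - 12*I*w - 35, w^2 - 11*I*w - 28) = w - 7*I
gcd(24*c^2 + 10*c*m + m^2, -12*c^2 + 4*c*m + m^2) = 6*c + m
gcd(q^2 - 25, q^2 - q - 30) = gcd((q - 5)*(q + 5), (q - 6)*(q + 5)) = q + 5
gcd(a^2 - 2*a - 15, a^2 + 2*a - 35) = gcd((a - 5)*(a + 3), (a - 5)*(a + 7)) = a - 5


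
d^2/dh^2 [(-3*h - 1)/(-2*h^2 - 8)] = (h^2*(12*h + 4) + (-9*h - 1)*(h^2 + 4))/(h^2 + 4)^3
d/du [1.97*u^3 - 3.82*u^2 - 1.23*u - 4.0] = 5.91*u^2 - 7.64*u - 1.23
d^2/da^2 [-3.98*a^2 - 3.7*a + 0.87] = -7.96000000000000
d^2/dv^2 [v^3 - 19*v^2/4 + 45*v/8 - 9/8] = 6*v - 19/2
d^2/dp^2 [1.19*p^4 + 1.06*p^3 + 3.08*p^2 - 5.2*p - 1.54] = 14.28*p^2 + 6.36*p + 6.16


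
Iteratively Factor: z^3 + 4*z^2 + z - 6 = (z + 2)*(z^2 + 2*z - 3) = (z - 1)*(z + 2)*(z + 3)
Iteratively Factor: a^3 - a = (a)*(a^2 - 1) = a*(a - 1)*(a + 1)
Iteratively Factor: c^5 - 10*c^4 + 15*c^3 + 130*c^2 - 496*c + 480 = (c - 5)*(c^4 - 5*c^3 - 10*c^2 + 80*c - 96) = (c - 5)*(c - 4)*(c^3 - c^2 - 14*c + 24) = (c - 5)*(c - 4)*(c + 4)*(c^2 - 5*c + 6) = (c - 5)*(c - 4)*(c - 3)*(c + 4)*(c - 2)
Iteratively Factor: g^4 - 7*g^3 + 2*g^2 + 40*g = (g + 2)*(g^3 - 9*g^2 + 20*g) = g*(g + 2)*(g^2 - 9*g + 20) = g*(g - 5)*(g + 2)*(g - 4)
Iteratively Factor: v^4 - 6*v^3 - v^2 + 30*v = (v + 2)*(v^3 - 8*v^2 + 15*v) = (v - 3)*(v + 2)*(v^2 - 5*v) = (v - 5)*(v - 3)*(v + 2)*(v)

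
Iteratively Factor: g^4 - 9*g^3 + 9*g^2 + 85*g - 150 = (g - 2)*(g^3 - 7*g^2 - 5*g + 75) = (g - 5)*(g - 2)*(g^2 - 2*g - 15) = (g - 5)*(g - 2)*(g + 3)*(g - 5)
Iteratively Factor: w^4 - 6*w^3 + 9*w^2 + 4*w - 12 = (w + 1)*(w^3 - 7*w^2 + 16*w - 12) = (w - 2)*(w + 1)*(w^2 - 5*w + 6) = (w - 3)*(w - 2)*(w + 1)*(w - 2)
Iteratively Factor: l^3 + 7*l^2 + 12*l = (l + 3)*(l^2 + 4*l) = (l + 3)*(l + 4)*(l)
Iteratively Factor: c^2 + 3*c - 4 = (c + 4)*(c - 1)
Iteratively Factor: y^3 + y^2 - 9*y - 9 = (y - 3)*(y^2 + 4*y + 3) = (y - 3)*(y + 3)*(y + 1)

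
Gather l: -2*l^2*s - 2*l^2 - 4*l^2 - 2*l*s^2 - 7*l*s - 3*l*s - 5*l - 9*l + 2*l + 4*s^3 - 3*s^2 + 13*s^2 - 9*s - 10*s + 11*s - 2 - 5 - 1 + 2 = l^2*(-2*s - 6) + l*(-2*s^2 - 10*s - 12) + 4*s^3 + 10*s^2 - 8*s - 6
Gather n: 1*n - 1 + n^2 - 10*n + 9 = n^2 - 9*n + 8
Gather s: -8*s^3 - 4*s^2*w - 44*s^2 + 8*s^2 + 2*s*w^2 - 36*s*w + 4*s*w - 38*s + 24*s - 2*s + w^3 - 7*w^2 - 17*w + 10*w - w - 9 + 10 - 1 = -8*s^3 + s^2*(-4*w - 36) + s*(2*w^2 - 32*w - 16) + w^3 - 7*w^2 - 8*w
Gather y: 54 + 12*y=12*y + 54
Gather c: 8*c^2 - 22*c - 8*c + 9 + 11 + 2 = 8*c^2 - 30*c + 22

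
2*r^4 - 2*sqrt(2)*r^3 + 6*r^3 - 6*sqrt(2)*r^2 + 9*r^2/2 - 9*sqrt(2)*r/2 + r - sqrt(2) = (r + 2)*(r - sqrt(2))*(sqrt(2)*r + sqrt(2)/2)^2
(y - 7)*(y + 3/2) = y^2 - 11*y/2 - 21/2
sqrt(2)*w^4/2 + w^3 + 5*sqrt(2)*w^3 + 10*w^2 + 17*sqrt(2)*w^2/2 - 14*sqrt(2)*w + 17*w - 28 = (w - 1)*(w + 4)*(w + 7)*(sqrt(2)*w/2 + 1)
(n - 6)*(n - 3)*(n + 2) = n^3 - 7*n^2 + 36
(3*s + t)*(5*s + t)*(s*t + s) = 15*s^3*t + 15*s^3 + 8*s^2*t^2 + 8*s^2*t + s*t^3 + s*t^2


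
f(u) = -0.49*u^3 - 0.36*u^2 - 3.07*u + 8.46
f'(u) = -1.47*u^2 - 0.72*u - 3.07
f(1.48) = 1.54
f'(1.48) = -7.36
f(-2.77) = 24.62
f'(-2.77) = -12.35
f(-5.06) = 78.26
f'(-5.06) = -37.06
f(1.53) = 1.17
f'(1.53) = -7.61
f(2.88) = -15.07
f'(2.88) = -17.34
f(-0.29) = 9.33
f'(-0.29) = -2.98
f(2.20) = -5.25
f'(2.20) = -11.77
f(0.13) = 8.05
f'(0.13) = -3.19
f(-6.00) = 119.76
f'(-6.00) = -51.67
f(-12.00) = 840.18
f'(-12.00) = -206.11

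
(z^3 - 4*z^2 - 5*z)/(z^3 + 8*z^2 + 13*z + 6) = z*(z - 5)/(z^2 + 7*z + 6)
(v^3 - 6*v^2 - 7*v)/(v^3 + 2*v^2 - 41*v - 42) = v*(v - 7)/(v^2 + v - 42)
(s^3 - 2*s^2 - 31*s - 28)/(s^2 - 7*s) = s + 5 + 4/s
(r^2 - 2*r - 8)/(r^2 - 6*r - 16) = (r - 4)/(r - 8)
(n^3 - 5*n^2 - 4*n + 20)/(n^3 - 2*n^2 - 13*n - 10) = (n - 2)/(n + 1)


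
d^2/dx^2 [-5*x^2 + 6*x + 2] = -10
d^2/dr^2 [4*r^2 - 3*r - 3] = 8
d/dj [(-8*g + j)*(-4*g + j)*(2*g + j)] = 8*g^2 - 20*g*j + 3*j^2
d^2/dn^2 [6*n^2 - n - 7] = 12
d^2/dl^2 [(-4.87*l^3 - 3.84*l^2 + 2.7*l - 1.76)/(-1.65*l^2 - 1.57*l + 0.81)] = (-2.8421709430404e-14*l^4 + 2.42909599999998*l^3 + 22.383486*l^2 + 24.875622*l + 11.552596)/(4.492125*l^6 + 12.822975*l^5 + 5.58558*l^4 - 8.719937*l^3 - 2.742012*l^2 + 3.090231*l - 0.531441)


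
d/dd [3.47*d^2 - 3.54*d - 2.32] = 6.94*d - 3.54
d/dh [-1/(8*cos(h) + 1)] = -8*sin(h)/(8*cos(h) + 1)^2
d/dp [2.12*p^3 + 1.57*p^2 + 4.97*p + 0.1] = 6.36*p^2 + 3.14*p + 4.97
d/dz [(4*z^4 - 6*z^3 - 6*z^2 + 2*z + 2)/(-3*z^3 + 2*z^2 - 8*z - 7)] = 2*(-6*z^6 + 8*z^5 - 63*z^4 - 2*z^3 + 94*z^2 + 38*z + 1)/(9*z^6 - 12*z^5 + 52*z^4 + 10*z^3 + 36*z^2 + 112*z + 49)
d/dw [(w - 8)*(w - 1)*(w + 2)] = 3*w^2 - 14*w - 10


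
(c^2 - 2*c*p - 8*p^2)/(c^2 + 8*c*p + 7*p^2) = (c^2 - 2*c*p - 8*p^2)/(c^2 + 8*c*p + 7*p^2)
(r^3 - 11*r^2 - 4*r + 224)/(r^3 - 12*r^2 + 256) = (r - 7)/(r - 8)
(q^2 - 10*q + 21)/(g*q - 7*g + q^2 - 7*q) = (q - 3)/(g + q)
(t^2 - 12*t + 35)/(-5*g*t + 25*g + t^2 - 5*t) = (t - 7)/(-5*g + t)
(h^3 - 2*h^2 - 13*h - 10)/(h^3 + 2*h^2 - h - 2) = (h - 5)/(h - 1)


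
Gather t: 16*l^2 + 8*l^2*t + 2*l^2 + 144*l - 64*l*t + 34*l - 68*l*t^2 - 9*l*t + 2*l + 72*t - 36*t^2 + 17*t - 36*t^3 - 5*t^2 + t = 18*l^2 + 180*l - 36*t^3 + t^2*(-68*l - 41) + t*(8*l^2 - 73*l + 90)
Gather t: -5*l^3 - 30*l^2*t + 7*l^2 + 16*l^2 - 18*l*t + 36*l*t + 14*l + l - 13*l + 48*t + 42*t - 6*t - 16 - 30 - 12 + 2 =-5*l^3 + 23*l^2 + 2*l + t*(-30*l^2 + 18*l + 84) - 56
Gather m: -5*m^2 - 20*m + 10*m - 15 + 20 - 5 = -5*m^2 - 10*m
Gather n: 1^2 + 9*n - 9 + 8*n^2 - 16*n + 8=8*n^2 - 7*n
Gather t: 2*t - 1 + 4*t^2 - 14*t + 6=4*t^2 - 12*t + 5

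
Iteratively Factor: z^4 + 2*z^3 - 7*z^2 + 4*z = (z - 1)*(z^3 + 3*z^2 - 4*z) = (z - 1)^2*(z^2 + 4*z) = z*(z - 1)^2*(z + 4)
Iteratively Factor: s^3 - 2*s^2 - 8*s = (s + 2)*(s^2 - 4*s) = s*(s + 2)*(s - 4)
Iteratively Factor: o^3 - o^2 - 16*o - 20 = (o + 2)*(o^2 - 3*o - 10) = (o - 5)*(o + 2)*(o + 2)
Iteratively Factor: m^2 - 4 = (m - 2)*(m + 2)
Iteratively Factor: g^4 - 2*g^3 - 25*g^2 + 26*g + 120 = (g + 2)*(g^3 - 4*g^2 - 17*g + 60) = (g - 5)*(g + 2)*(g^2 + g - 12) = (g - 5)*(g + 2)*(g + 4)*(g - 3)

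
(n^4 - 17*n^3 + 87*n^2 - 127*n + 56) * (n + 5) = n^5 - 12*n^4 + 2*n^3 + 308*n^2 - 579*n + 280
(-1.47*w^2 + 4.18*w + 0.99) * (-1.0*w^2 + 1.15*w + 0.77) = 1.47*w^4 - 5.8705*w^3 + 2.6851*w^2 + 4.3571*w + 0.7623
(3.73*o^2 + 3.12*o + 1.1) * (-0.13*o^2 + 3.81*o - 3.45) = -0.4849*o^4 + 13.8057*o^3 - 1.1243*o^2 - 6.573*o - 3.795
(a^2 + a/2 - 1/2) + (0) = a^2 + a/2 - 1/2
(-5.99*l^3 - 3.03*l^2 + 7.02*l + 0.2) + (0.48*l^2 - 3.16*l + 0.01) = -5.99*l^3 - 2.55*l^2 + 3.86*l + 0.21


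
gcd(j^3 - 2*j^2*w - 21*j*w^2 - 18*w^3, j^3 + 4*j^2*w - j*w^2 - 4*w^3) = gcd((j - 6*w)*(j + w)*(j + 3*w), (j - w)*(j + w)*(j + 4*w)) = j + w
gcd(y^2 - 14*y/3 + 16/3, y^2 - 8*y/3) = y - 8/3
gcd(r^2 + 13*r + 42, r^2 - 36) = r + 6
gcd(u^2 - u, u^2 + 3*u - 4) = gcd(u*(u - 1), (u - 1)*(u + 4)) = u - 1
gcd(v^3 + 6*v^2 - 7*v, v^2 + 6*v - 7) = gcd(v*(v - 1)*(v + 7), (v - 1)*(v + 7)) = v^2 + 6*v - 7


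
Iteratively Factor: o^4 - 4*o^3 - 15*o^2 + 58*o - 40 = (o - 2)*(o^3 - 2*o^2 - 19*o + 20) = (o - 2)*(o + 4)*(o^2 - 6*o + 5) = (o - 5)*(o - 2)*(o + 4)*(o - 1)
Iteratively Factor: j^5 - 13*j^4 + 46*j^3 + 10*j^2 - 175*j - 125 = (j - 5)*(j^4 - 8*j^3 + 6*j^2 + 40*j + 25) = (j - 5)*(j + 1)*(j^3 - 9*j^2 + 15*j + 25) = (j - 5)^2*(j + 1)*(j^2 - 4*j - 5) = (j - 5)^2*(j + 1)^2*(j - 5)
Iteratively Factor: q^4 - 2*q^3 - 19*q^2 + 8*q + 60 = (q - 2)*(q^3 - 19*q - 30) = (q - 2)*(q + 2)*(q^2 - 2*q - 15) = (q - 5)*(q - 2)*(q + 2)*(q + 3)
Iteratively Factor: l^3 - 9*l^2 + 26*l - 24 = (l - 4)*(l^2 - 5*l + 6) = (l - 4)*(l - 3)*(l - 2)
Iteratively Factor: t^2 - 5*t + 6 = (t - 2)*(t - 3)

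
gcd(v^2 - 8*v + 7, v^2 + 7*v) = 1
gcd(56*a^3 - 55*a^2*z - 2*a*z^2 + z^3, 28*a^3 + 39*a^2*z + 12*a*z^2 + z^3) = 7*a + z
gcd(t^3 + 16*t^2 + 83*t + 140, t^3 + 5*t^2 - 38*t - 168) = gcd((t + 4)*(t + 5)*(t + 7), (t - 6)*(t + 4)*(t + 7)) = t^2 + 11*t + 28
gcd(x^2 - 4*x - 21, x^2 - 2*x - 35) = x - 7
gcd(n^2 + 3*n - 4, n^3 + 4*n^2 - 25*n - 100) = n + 4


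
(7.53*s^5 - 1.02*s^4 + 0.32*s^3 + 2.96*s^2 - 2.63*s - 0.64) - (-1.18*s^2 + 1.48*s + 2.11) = 7.53*s^5 - 1.02*s^4 + 0.32*s^3 + 4.14*s^2 - 4.11*s - 2.75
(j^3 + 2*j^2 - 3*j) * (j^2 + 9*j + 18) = j^5 + 11*j^4 + 33*j^3 + 9*j^2 - 54*j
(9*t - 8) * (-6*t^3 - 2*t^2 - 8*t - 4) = -54*t^4 + 30*t^3 - 56*t^2 + 28*t + 32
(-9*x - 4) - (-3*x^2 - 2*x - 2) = 3*x^2 - 7*x - 2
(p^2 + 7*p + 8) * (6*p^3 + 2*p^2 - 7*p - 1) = 6*p^5 + 44*p^4 + 55*p^3 - 34*p^2 - 63*p - 8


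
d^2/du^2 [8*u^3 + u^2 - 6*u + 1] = 48*u + 2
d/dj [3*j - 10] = 3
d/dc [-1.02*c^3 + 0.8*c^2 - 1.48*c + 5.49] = -3.06*c^2 + 1.6*c - 1.48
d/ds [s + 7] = 1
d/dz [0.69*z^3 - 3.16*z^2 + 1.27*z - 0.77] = 2.07*z^2 - 6.32*z + 1.27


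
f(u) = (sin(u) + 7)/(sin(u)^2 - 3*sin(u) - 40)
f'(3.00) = 0.01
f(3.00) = -0.18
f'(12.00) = -0.00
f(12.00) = -0.17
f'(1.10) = -0.01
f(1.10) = -0.19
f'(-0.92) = -0.00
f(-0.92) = -0.17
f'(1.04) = -0.01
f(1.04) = -0.19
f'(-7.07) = -0.00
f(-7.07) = -0.17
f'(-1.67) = 0.00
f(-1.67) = -0.17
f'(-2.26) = 0.00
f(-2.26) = -0.17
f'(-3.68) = 0.01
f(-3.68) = -0.18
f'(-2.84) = 0.01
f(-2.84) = -0.17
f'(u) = (-2*sin(u)*cos(u) + 3*cos(u))*(sin(u) + 7)/(sin(u)^2 - 3*sin(u) - 40)^2 + cos(u)/(sin(u)^2 - 3*sin(u) - 40)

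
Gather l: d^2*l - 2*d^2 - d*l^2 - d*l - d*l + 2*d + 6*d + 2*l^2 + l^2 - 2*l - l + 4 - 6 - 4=-2*d^2 + 8*d + l^2*(3 - d) + l*(d^2 - 2*d - 3) - 6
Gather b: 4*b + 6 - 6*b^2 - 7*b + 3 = -6*b^2 - 3*b + 9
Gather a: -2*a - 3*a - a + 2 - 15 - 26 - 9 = -6*a - 48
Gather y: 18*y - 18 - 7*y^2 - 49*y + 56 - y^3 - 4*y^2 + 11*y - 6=-y^3 - 11*y^2 - 20*y + 32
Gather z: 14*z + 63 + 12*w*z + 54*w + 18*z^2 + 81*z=54*w + 18*z^2 + z*(12*w + 95) + 63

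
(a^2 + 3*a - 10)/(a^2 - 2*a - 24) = (-a^2 - 3*a + 10)/(-a^2 + 2*a + 24)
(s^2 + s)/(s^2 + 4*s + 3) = s/(s + 3)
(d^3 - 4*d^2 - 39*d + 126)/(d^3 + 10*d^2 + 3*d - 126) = (d - 7)/(d + 7)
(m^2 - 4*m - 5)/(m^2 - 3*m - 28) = (-m^2 + 4*m + 5)/(-m^2 + 3*m + 28)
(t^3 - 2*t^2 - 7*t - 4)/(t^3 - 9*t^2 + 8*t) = (t^3 - 2*t^2 - 7*t - 4)/(t*(t^2 - 9*t + 8))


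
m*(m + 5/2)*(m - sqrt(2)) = m^3 - sqrt(2)*m^2 + 5*m^2/2 - 5*sqrt(2)*m/2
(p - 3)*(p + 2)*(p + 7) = p^3 + 6*p^2 - 13*p - 42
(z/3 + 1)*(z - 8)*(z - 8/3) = z^3/3 - 23*z^2/9 - 32*z/9 + 64/3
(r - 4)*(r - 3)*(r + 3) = r^3 - 4*r^2 - 9*r + 36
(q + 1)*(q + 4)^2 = q^3 + 9*q^2 + 24*q + 16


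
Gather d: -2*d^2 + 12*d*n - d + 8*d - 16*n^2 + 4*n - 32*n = -2*d^2 + d*(12*n + 7) - 16*n^2 - 28*n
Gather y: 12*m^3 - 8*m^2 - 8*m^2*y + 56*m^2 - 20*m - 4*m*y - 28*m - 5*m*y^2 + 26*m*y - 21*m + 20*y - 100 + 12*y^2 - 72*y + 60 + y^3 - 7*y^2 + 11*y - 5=12*m^3 + 48*m^2 - 69*m + y^3 + y^2*(5 - 5*m) + y*(-8*m^2 + 22*m - 41) - 45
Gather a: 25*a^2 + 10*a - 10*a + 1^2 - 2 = 25*a^2 - 1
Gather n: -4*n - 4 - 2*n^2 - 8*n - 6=-2*n^2 - 12*n - 10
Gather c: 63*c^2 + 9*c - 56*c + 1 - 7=63*c^2 - 47*c - 6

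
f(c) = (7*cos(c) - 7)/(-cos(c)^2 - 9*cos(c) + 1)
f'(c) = (-2*sin(c)*cos(c) - 9*sin(c))*(7*cos(c) - 7)/(-cos(c)^2 - 9*cos(c) + 1)^2 - 7*sin(c)/(-cos(c)^2 - 9*cos(c) + 1)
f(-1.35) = 5.36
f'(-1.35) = -55.18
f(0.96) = 0.66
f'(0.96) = 2.51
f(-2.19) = -1.88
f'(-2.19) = -1.07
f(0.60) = 0.17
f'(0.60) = 0.70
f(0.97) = 0.69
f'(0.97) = 2.62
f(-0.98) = 0.72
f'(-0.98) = -2.74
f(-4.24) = -2.08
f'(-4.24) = 1.80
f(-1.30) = 3.47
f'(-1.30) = -26.10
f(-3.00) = -1.56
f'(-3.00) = -0.06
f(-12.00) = 0.15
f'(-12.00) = 0.63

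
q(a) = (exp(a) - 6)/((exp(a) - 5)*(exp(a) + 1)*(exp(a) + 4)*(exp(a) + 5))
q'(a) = -(exp(a) - 6)*exp(a)/((exp(a) - 5)*(exp(a) + 1)*(exp(a) + 4)*(exp(a) + 5)^2) - (exp(a) - 6)*exp(a)/((exp(a) - 5)*(exp(a) + 1)*(exp(a) + 4)^2*(exp(a) + 5)) - (exp(a) - 6)*exp(a)/((exp(a) - 5)*(exp(a) + 1)^2*(exp(a) + 4)*(exp(a) + 5)) - (exp(a) - 6)*exp(a)/((exp(a) - 5)^2*(exp(a) + 1)*(exp(a) + 4)*(exp(a) + 5)) + exp(a)/((exp(a) - 5)*(exp(a) + 1)*(exp(a) + 4)*(exp(a) + 5))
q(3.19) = 0.00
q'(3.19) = -0.00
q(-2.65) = 0.05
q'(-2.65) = -0.01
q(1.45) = 0.01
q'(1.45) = 0.01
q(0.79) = 0.01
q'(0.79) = -0.01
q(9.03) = 0.00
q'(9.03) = -0.00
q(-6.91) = 0.06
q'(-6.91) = -0.00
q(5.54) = 0.00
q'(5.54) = -0.00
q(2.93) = 0.00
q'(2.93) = -0.00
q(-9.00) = 0.06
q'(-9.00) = 0.00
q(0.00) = 0.02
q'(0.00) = -0.02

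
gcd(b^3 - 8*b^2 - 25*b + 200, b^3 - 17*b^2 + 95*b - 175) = b - 5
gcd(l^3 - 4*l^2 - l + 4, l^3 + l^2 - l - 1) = l^2 - 1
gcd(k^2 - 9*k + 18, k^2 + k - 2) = 1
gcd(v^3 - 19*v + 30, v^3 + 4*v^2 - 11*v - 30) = v^2 + 2*v - 15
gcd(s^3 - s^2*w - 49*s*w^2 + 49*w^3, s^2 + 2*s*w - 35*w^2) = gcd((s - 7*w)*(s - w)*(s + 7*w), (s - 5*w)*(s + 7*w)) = s + 7*w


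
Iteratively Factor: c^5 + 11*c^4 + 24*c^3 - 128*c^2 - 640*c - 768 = (c + 4)*(c^4 + 7*c^3 - 4*c^2 - 112*c - 192) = (c + 3)*(c + 4)*(c^3 + 4*c^2 - 16*c - 64) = (c + 3)*(c + 4)^2*(c^2 - 16) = (c - 4)*(c + 3)*(c + 4)^2*(c + 4)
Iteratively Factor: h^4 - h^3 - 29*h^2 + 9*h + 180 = (h + 3)*(h^3 - 4*h^2 - 17*h + 60) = (h - 5)*(h + 3)*(h^2 + h - 12) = (h - 5)*(h - 3)*(h + 3)*(h + 4)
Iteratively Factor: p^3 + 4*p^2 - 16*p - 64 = (p + 4)*(p^2 - 16) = (p - 4)*(p + 4)*(p + 4)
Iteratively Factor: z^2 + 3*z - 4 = (z + 4)*(z - 1)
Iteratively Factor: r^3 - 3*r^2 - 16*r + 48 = (r - 4)*(r^2 + r - 12) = (r - 4)*(r + 4)*(r - 3)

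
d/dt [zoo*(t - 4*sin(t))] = zoo*(cos(t) + 1)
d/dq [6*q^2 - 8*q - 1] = 12*q - 8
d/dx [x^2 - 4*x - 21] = 2*x - 4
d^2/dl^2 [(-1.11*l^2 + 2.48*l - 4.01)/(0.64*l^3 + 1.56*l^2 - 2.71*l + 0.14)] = (-0.909312*l^6 + 6.094848*l^5 - 16.404864*l^4 - 51.376952*l^3 - 18.034704*l^2 + 100.62204*l - 55.309802)/(0.262144*l^9 + 1.916928*l^8 + 1.342464*l^7 - 12.265536*l^6 - 4.84584*l^5 + 33.935604*l^4 - 23.416063*l^3 + 3.17625*l^2 - 0.159348*l + 0.002744)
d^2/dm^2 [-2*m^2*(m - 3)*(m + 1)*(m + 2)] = -40*m^3 + 84*m + 24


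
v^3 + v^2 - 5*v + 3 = (v - 1)^2*(v + 3)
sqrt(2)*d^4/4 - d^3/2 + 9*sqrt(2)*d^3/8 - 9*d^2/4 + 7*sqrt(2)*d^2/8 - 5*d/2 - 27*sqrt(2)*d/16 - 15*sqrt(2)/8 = (d/2 + 1)*(d + 5/2)*(d - 3*sqrt(2)/2)*(sqrt(2)*d/2 + 1/2)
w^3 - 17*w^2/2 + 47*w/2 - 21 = (w - 7/2)*(w - 3)*(w - 2)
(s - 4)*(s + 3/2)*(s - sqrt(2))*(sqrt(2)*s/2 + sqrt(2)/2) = sqrt(2)*s^4/2 - 3*sqrt(2)*s^3/4 - s^3 - 17*sqrt(2)*s^2/4 + 3*s^2/2 - 3*sqrt(2)*s + 17*s/2 + 6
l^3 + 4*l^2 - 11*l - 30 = (l - 3)*(l + 2)*(l + 5)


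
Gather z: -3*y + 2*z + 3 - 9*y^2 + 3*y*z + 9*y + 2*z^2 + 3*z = -9*y^2 + 6*y + 2*z^2 + z*(3*y + 5) + 3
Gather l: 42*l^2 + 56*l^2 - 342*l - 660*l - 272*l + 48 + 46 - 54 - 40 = 98*l^2 - 1274*l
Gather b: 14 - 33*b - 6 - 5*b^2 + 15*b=-5*b^2 - 18*b + 8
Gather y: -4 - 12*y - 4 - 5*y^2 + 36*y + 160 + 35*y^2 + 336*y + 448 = 30*y^2 + 360*y + 600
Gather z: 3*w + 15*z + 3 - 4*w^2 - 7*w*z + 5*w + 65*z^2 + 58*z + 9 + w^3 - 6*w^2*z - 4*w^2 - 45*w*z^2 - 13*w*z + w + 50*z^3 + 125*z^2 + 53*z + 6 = w^3 - 8*w^2 + 9*w + 50*z^3 + z^2*(190 - 45*w) + z*(-6*w^2 - 20*w + 126) + 18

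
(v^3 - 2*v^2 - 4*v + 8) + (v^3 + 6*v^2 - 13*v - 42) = 2*v^3 + 4*v^2 - 17*v - 34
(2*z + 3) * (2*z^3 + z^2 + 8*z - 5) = 4*z^4 + 8*z^3 + 19*z^2 + 14*z - 15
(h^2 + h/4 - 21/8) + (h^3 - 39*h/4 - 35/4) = h^3 + h^2 - 19*h/2 - 91/8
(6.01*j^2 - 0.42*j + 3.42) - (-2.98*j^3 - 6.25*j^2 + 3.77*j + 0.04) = 2.98*j^3 + 12.26*j^2 - 4.19*j + 3.38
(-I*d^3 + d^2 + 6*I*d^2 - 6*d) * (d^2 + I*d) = -I*d^5 + 2*d^4 + 6*I*d^4 - 12*d^3 + I*d^3 - 6*I*d^2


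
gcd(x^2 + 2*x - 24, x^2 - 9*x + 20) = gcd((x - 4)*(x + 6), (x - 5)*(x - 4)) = x - 4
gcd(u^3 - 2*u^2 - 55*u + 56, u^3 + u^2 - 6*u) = 1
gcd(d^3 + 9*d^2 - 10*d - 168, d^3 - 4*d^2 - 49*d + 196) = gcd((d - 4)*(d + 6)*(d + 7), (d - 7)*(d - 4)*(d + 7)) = d^2 + 3*d - 28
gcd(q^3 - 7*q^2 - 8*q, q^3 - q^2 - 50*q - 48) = q^2 - 7*q - 8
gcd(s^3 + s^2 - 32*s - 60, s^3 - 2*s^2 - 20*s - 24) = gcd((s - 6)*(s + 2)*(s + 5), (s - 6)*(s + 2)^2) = s^2 - 4*s - 12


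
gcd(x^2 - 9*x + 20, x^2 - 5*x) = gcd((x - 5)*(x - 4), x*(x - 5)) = x - 5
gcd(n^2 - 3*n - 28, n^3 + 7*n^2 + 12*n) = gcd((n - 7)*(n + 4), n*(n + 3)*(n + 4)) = n + 4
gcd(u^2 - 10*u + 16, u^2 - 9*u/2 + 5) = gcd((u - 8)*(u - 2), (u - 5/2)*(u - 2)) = u - 2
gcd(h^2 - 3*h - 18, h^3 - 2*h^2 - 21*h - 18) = h^2 - 3*h - 18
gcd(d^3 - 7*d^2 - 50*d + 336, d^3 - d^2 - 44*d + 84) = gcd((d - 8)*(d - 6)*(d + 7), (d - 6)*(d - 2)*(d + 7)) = d^2 + d - 42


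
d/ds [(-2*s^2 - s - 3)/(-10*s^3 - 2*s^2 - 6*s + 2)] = 5*(-s^4 - s^3 - 4*s^2 - s - 1)/(25*s^6 + 10*s^5 + 31*s^4 - 4*s^3 + 7*s^2 - 6*s + 1)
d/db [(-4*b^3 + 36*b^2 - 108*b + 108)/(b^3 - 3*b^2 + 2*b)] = 8*(-3*b^4 + 25*b^3 - 72*b^2 + 81*b - 27)/(b^2*(b^4 - 6*b^3 + 13*b^2 - 12*b + 4))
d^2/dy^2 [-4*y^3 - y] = -24*y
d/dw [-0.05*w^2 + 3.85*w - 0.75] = 3.85 - 0.1*w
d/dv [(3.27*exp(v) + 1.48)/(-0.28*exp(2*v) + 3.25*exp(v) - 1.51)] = (0.9156*exp(2*v) + 0.828799999999999*exp(v) - 9.7477)*exp(v)/(0.0784*exp(4*v) - 1.82*exp(3*v) + 11.4081*exp(2*v) - 9.815*exp(v) + 2.2801)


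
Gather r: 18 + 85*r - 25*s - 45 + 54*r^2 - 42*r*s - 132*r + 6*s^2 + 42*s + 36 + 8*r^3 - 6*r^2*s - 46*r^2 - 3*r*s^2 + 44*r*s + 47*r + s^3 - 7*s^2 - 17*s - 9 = 8*r^3 + r^2*(8 - 6*s) + r*(-3*s^2 + 2*s) + s^3 - s^2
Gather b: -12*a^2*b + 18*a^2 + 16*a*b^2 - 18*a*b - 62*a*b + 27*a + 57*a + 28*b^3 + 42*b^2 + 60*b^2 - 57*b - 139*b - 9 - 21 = 18*a^2 + 84*a + 28*b^3 + b^2*(16*a + 102) + b*(-12*a^2 - 80*a - 196) - 30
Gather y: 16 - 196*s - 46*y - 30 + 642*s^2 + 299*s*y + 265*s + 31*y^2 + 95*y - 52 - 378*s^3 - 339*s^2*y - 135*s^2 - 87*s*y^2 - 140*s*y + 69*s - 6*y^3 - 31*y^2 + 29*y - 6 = -378*s^3 + 507*s^2 - 87*s*y^2 + 138*s - 6*y^3 + y*(-339*s^2 + 159*s + 78) - 72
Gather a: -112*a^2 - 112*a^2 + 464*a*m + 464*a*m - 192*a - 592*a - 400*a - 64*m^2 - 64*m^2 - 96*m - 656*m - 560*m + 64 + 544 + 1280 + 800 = -224*a^2 + a*(928*m - 1184) - 128*m^2 - 1312*m + 2688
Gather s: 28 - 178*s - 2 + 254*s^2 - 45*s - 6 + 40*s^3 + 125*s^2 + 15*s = 40*s^3 + 379*s^2 - 208*s + 20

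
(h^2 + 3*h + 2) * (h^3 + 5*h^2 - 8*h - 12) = h^5 + 8*h^4 + 9*h^3 - 26*h^2 - 52*h - 24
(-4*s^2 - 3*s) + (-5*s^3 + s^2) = -5*s^3 - 3*s^2 - 3*s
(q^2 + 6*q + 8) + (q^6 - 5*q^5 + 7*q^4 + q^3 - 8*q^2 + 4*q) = q^6 - 5*q^5 + 7*q^4 + q^3 - 7*q^2 + 10*q + 8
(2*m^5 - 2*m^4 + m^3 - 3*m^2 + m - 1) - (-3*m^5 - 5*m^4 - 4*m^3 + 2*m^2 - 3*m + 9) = 5*m^5 + 3*m^4 + 5*m^3 - 5*m^2 + 4*m - 10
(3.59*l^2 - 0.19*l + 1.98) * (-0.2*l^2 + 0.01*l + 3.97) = -0.718*l^4 + 0.0739*l^3 + 13.8544*l^2 - 0.7345*l + 7.8606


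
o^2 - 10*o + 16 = (o - 8)*(o - 2)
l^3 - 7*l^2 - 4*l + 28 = (l - 7)*(l - 2)*(l + 2)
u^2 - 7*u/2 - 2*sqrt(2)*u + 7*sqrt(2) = (u - 7/2)*(u - 2*sqrt(2))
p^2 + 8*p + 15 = (p + 3)*(p + 5)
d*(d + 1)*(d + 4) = d^3 + 5*d^2 + 4*d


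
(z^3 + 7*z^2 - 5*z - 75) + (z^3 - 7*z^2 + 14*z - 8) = 2*z^3 + 9*z - 83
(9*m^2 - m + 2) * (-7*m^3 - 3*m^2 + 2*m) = -63*m^5 - 20*m^4 + 7*m^3 - 8*m^2 + 4*m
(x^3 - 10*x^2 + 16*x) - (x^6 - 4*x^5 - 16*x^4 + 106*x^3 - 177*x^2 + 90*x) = -x^6 + 4*x^5 + 16*x^4 - 105*x^3 + 167*x^2 - 74*x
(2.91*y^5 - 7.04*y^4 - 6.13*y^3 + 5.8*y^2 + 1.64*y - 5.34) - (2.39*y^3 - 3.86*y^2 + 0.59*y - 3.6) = 2.91*y^5 - 7.04*y^4 - 8.52*y^3 + 9.66*y^2 + 1.05*y - 1.74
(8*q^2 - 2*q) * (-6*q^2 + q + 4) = -48*q^4 + 20*q^3 + 30*q^2 - 8*q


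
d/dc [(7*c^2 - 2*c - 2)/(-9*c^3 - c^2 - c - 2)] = (63*c^4 - 36*c^3 - 63*c^2 - 32*c + 2)/(81*c^6 + 18*c^5 + 19*c^4 + 38*c^3 + 5*c^2 + 4*c + 4)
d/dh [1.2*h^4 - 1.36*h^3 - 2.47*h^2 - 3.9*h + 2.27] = 4.8*h^3 - 4.08*h^2 - 4.94*h - 3.9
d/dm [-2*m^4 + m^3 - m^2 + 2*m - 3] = -8*m^3 + 3*m^2 - 2*m + 2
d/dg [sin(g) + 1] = cos(g)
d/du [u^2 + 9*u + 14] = 2*u + 9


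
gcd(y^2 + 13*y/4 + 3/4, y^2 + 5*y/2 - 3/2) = y + 3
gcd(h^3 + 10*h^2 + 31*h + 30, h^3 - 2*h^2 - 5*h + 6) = h + 2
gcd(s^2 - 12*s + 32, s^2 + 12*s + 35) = 1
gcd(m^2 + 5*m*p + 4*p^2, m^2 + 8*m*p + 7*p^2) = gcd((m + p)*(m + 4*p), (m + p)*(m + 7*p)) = m + p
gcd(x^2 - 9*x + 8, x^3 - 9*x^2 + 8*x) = x^2 - 9*x + 8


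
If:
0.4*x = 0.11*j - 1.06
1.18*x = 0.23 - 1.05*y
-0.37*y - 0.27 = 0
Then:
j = 12.71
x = 0.84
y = -0.73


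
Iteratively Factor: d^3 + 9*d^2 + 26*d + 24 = (d + 3)*(d^2 + 6*d + 8) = (d + 3)*(d + 4)*(d + 2)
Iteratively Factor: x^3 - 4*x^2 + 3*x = (x - 1)*(x^2 - 3*x) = x*(x - 1)*(x - 3)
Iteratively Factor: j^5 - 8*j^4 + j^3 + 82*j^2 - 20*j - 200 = (j + 2)*(j^4 - 10*j^3 + 21*j^2 + 40*j - 100) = (j + 2)^2*(j^3 - 12*j^2 + 45*j - 50) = (j - 5)*(j + 2)^2*(j^2 - 7*j + 10) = (j - 5)*(j - 2)*(j + 2)^2*(j - 5)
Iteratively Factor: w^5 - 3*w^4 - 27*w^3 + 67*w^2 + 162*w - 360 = (w + 4)*(w^4 - 7*w^3 + w^2 + 63*w - 90) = (w - 5)*(w + 4)*(w^3 - 2*w^2 - 9*w + 18) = (w - 5)*(w + 3)*(w + 4)*(w^2 - 5*w + 6) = (w - 5)*(w - 3)*(w + 3)*(w + 4)*(w - 2)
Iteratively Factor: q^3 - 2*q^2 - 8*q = (q - 4)*(q^2 + 2*q) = (q - 4)*(q + 2)*(q)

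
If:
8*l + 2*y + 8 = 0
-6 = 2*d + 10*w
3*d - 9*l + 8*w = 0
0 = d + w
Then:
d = 3/4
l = -5/12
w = -3/4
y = -7/3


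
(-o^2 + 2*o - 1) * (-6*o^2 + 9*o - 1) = 6*o^4 - 21*o^3 + 25*o^2 - 11*o + 1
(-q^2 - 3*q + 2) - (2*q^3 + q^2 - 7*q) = -2*q^3 - 2*q^2 + 4*q + 2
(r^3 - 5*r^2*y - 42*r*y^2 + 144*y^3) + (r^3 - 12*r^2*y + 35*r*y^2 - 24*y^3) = 2*r^3 - 17*r^2*y - 7*r*y^2 + 120*y^3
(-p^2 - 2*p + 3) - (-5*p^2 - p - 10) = 4*p^2 - p + 13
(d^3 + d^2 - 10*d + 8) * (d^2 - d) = d^5 - 11*d^3 + 18*d^2 - 8*d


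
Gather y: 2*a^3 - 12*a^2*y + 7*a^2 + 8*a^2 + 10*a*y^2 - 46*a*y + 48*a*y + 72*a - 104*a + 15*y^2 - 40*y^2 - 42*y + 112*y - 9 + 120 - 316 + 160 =2*a^3 + 15*a^2 - 32*a + y^2*(10*a - 25) + y*(-12*a^2 + 2*a + 70) - 45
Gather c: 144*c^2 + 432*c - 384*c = 144*c^2 + 48*c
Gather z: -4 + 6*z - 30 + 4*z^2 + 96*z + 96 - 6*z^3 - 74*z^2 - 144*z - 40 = -6*z^3 - 70*z^2 - 42*z + 22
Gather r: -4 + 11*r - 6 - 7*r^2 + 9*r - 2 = -7*r^2 + 20*r - 12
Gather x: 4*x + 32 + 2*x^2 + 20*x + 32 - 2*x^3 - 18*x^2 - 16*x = -2*x^3 - 16*x^2 + 8*x + 64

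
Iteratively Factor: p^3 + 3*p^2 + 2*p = (p + 2)*(p^2 + p) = (p + 1)*(p + 2)*(p)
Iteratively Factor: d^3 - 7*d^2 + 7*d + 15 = (d + 1)*(d^2 - 8*d + 15) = (d - 5)*(d + 1)*(d - 3)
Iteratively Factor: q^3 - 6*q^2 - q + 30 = (q + 2)*(q^2 - 8*q + 15) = (q - 3)*(q + 2)*(q - 5)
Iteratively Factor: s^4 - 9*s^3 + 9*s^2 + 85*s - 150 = (s - 5)*(s^3 - 4*s^2 - 11*s + 30) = (s - 5)*(s + 3)*(s^2 - 7*s + 10) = (s - 5)*(s - 2)*(s + 3)*(s - 5)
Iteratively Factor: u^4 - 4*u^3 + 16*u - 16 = (u - 2)*(u^3 - 2*u^2 - 4*u + 8) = (u - 2)^2*(u^2 - 4) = (u - 2)^3*(u + 2)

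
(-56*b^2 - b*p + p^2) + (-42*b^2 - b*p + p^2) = -98*b^2 - 2*b*p + 2*p^2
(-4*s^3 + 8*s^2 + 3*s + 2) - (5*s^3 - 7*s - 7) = -9*s^3 + 8*s^2 + 10*s + 9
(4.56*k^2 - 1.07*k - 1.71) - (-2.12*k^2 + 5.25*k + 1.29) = 6.68*k^2 - 6.32*k - 3.0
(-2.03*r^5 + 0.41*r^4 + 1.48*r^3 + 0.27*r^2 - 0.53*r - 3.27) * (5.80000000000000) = -11.774*r^5 + 2.378*r^4 + 8.584*r^3 + 1.566*r^2 - 3.074*r - 18.966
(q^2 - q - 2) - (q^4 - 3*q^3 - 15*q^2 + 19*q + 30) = -q^4 + 3*q^3 + 16*q^2 - 20*q - 32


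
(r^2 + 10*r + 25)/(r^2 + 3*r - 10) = (r + 5)/(r - 2)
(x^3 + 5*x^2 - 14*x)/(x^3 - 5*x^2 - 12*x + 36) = x*(x + 7)/(x^2 - 3*x - 18)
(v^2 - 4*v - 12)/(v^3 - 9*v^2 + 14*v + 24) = (v + 2)/(v^2 - 3*v - 4)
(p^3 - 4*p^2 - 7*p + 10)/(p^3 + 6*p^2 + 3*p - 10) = (p - 5)/(p + 5)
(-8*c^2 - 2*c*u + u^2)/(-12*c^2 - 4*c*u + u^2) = (-4*c + u)/(-6*c + u)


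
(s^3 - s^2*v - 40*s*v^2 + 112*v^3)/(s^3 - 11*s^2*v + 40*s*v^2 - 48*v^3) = (s + 7*v)/(s - 3*v)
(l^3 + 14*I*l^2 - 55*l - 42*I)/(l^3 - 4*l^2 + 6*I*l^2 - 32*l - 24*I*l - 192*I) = (l^2 + 8*I*l - 7)/(l^2 - 4*l - 32)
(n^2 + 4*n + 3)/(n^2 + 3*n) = (n + 1)/n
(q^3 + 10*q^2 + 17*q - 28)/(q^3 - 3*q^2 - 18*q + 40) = (q^2 + 6*q - 7)/(q^2 - 7*q + 10)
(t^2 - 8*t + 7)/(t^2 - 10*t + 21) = (t - 1)/(t - 3)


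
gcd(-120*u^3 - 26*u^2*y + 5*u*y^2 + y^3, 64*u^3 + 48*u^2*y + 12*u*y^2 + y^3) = 4*u + y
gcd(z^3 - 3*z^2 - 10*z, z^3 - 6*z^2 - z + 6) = 1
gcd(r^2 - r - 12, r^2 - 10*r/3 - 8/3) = r - 4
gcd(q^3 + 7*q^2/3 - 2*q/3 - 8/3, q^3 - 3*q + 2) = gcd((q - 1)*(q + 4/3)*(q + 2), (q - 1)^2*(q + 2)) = q^2 + q - 2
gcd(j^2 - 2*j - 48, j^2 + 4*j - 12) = j + 6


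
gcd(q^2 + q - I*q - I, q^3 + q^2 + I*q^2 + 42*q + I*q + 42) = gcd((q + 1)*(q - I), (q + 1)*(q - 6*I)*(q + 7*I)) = q + 1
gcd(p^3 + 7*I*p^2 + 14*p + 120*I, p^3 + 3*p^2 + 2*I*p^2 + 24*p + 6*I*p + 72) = p^2 + 2*I*p + 24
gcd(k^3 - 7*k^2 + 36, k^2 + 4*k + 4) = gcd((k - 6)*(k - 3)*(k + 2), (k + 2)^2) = k + 2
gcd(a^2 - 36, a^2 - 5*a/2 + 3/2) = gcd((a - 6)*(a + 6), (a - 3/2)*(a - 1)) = 1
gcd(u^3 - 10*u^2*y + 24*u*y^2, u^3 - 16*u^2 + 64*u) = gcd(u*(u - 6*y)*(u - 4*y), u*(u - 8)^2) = u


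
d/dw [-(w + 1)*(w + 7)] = -2*w - 8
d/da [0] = 0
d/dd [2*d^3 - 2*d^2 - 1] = 2*d*(3*d - 2)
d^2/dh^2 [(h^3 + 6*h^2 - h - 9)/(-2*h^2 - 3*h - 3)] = 2*(37*h^3 + 189*h^2 + 117*h - 36)/(8*h^6 + 36*h^5 + 90*h^4 + 135*h^3 + 135*h^2 + 81*h + 27)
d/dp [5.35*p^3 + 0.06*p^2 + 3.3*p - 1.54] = 16.05*p^2 + 0.12*p + 3.3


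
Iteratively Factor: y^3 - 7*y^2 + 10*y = (y - 5)*(y^2 - 2*y) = y*(y - 5)*(y - 2)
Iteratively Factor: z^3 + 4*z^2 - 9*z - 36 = (z - 3)*(z^2 + 7*z + 12) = (z - 3)*(z + 3)*(z + 4)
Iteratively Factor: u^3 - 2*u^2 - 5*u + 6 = (u - 3)*(u^2 + u - 2) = (u - 3)*(u + 2)*(u - 1)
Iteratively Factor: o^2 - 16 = (o + 4)*(o - 4)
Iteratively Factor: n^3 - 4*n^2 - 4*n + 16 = (n + 2)*(n^2 - 6*n + 8) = (n - 4)*(n + 2)*(n - 2)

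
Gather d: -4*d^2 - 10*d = -4*d^2 - 10*d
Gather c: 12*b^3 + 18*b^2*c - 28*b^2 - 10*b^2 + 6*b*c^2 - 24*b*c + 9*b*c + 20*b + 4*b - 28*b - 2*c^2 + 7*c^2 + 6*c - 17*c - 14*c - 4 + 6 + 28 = 12*b^3 - 38*b^2 - 4*b + c^2*(6*b + 5) + c*(18*b^2 - 15*b - 25) + 30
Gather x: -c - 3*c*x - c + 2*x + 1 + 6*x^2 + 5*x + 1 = -2*c + 6*x^2 + x*(7 - 3*c) + 2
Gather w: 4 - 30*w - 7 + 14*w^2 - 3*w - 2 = 14*w^2 - 33*w - 5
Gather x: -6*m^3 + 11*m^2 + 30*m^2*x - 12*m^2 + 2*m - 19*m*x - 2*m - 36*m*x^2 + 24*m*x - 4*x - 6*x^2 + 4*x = -6*m^3 - m^2 + x^2*(-36*m - 6) + x*(30*m^2 + 5*m)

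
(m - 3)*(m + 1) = m^2 - 2*m - 3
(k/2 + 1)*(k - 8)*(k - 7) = k^3/2 - 13*k^2/2 + 13*k + 56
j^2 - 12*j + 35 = (j - 7)*(j - 5)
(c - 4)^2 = c^2 - 8*c + 16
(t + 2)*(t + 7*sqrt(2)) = t^2 + 2*t + 7*sqrt(2)*t + 14*sqrt(2)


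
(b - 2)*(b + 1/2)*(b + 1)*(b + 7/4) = b^4 + 5*b^3/4 - 27*b^2/8 - 43*b/8 - 7/4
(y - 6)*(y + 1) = y^2 - 5*y - 6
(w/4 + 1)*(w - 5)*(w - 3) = w^3/4 - w^2 - 17*w/4 + 15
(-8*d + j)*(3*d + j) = -24*d^2 - 5*d*j + j^2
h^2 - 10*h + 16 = (h - 8)*(h - 2)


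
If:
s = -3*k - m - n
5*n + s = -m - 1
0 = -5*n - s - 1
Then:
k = 1/15 - 4*s/15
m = 0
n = -s/5 - 1/5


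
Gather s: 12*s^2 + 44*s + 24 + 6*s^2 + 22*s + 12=18*s^2 + 66*s + 36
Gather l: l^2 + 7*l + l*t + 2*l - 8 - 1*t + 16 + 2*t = l^2 + l*(t + 9) + t + 8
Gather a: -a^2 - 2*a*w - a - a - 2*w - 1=-a^2 + a*(-2*w - 2) - 2*w - 1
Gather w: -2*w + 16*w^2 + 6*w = 16*w^2 + 4*w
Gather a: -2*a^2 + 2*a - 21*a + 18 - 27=-2*a^2 - 19*a - 9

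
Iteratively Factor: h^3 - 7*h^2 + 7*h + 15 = (h + 1)*(h^2 - 8*h + 15) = (h - 3)*(h + 1)*(h - 5)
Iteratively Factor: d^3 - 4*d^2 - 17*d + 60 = (d - 3)*(d^2 - d - 20) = (d - 3)*(d + 4)*(d - 5)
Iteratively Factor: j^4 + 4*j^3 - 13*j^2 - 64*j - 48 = (j + 1)*(j^3 + 3*j^2 - 16*j - 48) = (j + 1)*(j + 3)*(j^2 - 16) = (j - 4)*(j + 1)*(j + 3)*(j + 4)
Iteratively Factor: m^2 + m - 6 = (m - 2)*(m + 3)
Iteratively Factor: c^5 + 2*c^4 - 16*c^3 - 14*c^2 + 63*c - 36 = (c - 1)*(c^4 + 3*c^3 - 13*c^2 - 27*c + 36) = (c - 1)*(c + 3)*(c^3 - 13*c + 12) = (c - 1)^2*(c + 3)*(c^2 + c - 12) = (c - 3)*(c - 1)^2*(c + 3)*(c + 4)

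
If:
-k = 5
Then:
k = -5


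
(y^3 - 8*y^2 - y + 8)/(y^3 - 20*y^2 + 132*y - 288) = (y^2 - 1)/(y^2 - 12*y + 36)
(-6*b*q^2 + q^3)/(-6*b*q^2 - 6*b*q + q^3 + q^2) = q/(q + 1)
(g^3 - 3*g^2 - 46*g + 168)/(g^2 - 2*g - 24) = (g^2 + 3*g - 28)/(g + 4)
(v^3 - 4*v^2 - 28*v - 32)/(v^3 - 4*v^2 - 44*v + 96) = (v^2 + 4*v + 4)/(v^2 + 4*v - 12)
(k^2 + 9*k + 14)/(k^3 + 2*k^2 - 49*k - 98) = 1/(k - 7)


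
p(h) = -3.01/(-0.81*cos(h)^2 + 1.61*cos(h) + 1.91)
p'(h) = -3.01*(-1.62*sin(h)*cos(h) + 1.61*sin(h))/(-0.81*cos(h)^2 + 1.61*cos(h) + 1.91)^2 = (4.8762*cos(h) - 4.8461)*sin(h)/(-0.81*cos(h)^2 + 1.61*cos(h) + 1.91)^2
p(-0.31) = -1.11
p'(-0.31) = 0.01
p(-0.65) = -1.12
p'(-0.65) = 0.08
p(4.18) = -3.40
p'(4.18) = 8.07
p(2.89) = 7.36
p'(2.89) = -14.23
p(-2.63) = 27.43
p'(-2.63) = 369.93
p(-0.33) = -1.11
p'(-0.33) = 0.01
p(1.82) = -2.06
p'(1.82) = -2.74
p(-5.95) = -1.11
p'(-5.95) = -0.01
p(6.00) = -1.11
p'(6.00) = 0.01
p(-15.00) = -13.72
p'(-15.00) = 115.48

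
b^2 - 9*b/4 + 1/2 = (b - 2)*(b - 1/4)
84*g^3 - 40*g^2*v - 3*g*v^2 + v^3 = (-7*g + v)*(-2*g + v)*(6*g + v)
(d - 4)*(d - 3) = d^2 - 7*d + 12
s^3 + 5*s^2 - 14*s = s*(s - 2)*(s + 7)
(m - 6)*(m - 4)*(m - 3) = m^3 - 13*m^2 + 54*m - 72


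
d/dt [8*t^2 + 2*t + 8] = 16*t + 2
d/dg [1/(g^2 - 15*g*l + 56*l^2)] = (-2*g + 15*l)/(g^2 - 15*g*l + 56*l^2)^2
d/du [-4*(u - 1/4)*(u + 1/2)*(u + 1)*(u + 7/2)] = -16*u^3 - 57*u^2 - 36*u - 5/4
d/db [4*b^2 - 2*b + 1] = 8*b - 2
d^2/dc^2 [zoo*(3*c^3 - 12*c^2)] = zoo*(c + 1)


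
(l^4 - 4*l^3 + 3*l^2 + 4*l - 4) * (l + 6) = l^5 + 2*l^4 - 21*l^3 + 22*l^2 + 20*l - 24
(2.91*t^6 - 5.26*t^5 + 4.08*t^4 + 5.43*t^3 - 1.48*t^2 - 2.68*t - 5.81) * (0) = 0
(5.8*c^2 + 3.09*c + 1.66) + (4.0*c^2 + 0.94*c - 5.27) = 9.8*c^2 + 4.03*c - 3.61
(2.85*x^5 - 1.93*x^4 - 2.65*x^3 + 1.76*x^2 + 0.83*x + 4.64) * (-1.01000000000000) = -2.8785*x^5 + 1.9493*x^4 + 2.6765*x^3 - 1.7776*x^2 - 0.8383*x - 4.6864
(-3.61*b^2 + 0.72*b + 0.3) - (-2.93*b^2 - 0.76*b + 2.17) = -0.68*b^2 + 1.48*b - 1.87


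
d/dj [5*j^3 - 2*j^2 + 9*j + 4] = 15*j^2 - 4*j + 9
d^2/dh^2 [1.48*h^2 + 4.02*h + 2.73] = 2.96000000000000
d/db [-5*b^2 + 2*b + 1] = 2 - 10*b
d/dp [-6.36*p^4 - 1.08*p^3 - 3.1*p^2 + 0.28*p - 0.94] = -25.44*p^3 - 3.24*p^2 - 6.2*p + 0.28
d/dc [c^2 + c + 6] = 2*c + 1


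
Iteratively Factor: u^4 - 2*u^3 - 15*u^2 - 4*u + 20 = (u + 2)*(u^3 - 4*u^2 - 7*u + 10) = (u - 5)*(u + 2)*(u^2 + u - 2) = (u - 5)*(u - 1)*(u + 2)*(u + 2)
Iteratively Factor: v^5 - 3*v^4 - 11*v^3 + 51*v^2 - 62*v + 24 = (v - 1)*(v^4 - 2*v^3 - 13*v^2 + 38*v - 24) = (v - 2)*(v - 1)*(v^3 - 13*v + 12) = (v - 3)*(v - 2)*(v - 1)*(v^2 + 3*v - 4) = (v - 3)*(v - 2)*(v - 1)*(v + 4)*(v - 1)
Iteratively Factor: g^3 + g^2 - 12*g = (g)*(g^2 + g - 12) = g*(g + 4)*(g - 3)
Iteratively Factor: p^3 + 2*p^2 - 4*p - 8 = (p - 2)*(p^2 + 4*p + 4) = (p - 2)*(p + 2)*(p + 2)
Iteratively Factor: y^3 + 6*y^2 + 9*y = (y + 3)*(y^2 + 3*y) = (y + 3)^2*(y)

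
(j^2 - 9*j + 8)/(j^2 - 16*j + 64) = (j - 1)/(j - 8)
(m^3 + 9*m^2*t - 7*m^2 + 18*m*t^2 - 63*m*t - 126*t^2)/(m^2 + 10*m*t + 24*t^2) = (m^2 + 3*m*t - 7*m - 21*t)/(m + 4*t)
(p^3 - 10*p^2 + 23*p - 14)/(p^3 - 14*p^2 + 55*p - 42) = (p - 2)/(p - 6)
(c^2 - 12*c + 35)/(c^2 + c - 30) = (c - 7)/(c + 6)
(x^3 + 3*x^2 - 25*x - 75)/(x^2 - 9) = (x^2 - 25)/(x - 3)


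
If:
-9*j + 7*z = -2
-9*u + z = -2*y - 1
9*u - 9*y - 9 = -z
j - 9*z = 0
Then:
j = 9/37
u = -46/333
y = -42/37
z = 1/37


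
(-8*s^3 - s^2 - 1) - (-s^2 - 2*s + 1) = -8*s^3 + 2*s - 2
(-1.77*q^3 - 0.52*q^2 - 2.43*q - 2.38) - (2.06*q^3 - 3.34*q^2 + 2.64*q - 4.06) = -3.83*q^3 + 2.82*q^2 - 5.07*q + 1.68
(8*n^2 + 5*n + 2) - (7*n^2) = n^2 + 5*n + 2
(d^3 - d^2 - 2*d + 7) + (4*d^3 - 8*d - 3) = 5*d^3 - d^2 - 10*d + 4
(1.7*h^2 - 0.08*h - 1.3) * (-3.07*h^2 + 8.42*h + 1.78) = -5.219*h^4 + 14.5596*h^3 + 6.3434*h^2 - 11.0884*h - 2.314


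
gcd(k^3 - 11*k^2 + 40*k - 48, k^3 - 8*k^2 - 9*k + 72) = k - 3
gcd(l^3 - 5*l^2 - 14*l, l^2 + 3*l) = l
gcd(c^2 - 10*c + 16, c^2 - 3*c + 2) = c - 2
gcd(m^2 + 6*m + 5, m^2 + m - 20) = m + 5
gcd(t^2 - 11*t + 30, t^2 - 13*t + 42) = t - 6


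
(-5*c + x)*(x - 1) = -5*c*x + 5*c + x^2 - x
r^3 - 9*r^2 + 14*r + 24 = (r - 6)*(r - 4)*(r + 1)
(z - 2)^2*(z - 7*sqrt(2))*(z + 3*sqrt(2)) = z^4 - 4*sqrt(2)*z^3 - 4*z^3 - 38*z^2 + 16*sqrt(2)*z^2 - 16*sqrt(2)*z + 168*z - 168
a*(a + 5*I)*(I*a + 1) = I*a^3 - 4*a^2 + 5*I*a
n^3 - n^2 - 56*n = n*(n - 8)*(n + 7)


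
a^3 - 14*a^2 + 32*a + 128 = (a - 8)^2*(a + 2)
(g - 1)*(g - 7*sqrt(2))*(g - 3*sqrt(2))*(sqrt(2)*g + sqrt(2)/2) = sqrt(2)*g^4 - 20*g^3 - sqrt(2)*g^3/2 + 10*g^2 + 83*sqrt(2)*g^2/2 - 21*sqrt(2)*g + 10*g - 21*sqrt(2)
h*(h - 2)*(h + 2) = h^3 - 4*h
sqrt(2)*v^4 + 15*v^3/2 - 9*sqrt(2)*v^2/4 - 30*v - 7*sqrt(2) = (v - 2)*(v + 2)*(v + 7*sqrt(2)/2)*(sqrt(2)*v + 1/2)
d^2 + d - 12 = (d - 3)*(d + 4)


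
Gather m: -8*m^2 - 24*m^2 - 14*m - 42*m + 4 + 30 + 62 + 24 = -32*m^2 - 56*m + 120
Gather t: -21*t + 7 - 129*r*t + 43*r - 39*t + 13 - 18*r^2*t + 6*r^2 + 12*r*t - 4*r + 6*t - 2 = 6*r^2 + 39*r + t*(-18*r^2 - 117*r - 54) + 18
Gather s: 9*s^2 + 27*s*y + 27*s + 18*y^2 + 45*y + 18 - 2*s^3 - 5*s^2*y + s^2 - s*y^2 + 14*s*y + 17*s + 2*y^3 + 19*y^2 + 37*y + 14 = -2*s^3 + s^2*(10 - 5*y) + s*(-y^2 + 41*y + 44) + 2*y^3 + 37*y^2 + 82*y + 32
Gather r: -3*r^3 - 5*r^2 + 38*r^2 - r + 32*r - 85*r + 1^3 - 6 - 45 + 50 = -3*r^3 + 33*r^2 - 54*r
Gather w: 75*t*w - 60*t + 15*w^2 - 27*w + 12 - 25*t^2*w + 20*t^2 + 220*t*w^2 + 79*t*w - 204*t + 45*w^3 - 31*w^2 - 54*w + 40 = 20*t^2 - 264*t + 45*w^3 + w^2*(220*t - 16) + w*(-25*t^2 + 154*t - 81) + 52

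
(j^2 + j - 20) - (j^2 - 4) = j - 16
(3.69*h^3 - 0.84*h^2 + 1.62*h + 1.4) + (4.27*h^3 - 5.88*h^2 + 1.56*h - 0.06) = 7.96*h^3 - 6.72*h^2 + 3.18*h + 1.34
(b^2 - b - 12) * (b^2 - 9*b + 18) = b^4 - 10*b^3 + 15*b^2 + 90*b - 216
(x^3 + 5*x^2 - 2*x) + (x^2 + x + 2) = x^3 + 6*x^2 - x + 2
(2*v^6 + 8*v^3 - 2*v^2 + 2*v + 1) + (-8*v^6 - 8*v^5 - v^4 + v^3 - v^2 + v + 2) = -6*v^6 - 8*v^5 - v^4 + 9*v^3 - 3*v^2 + 3*v + 3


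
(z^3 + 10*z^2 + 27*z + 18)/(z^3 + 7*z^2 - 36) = (z + 1)/(z - 2)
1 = 1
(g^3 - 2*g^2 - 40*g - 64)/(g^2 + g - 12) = (g^2 - 6*g - 16)/(g - 3)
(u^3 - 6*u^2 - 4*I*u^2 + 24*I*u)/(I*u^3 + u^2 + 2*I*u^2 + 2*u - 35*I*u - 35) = u*(-I*u^2 + 2*u*(-2 + 3*I) + 24)/(u^3 + u^2*(2 - I) - u*(35 + 2*I) + 35*I)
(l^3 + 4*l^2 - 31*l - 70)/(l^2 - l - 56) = (l^2 - 3*l - 10)/(l - 8)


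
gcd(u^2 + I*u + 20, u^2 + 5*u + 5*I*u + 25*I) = u + 5*I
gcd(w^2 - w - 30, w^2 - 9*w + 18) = w - 6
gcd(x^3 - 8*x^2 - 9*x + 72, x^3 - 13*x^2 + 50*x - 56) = 1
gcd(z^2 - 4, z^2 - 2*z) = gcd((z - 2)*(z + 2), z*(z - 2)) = z - 2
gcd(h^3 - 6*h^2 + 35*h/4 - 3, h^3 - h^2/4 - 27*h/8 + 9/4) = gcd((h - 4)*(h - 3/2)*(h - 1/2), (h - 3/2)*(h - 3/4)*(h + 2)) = h - 3/2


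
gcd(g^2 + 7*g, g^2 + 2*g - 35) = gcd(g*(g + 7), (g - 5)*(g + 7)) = g + 7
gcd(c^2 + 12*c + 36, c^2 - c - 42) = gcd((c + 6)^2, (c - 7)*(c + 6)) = c + 6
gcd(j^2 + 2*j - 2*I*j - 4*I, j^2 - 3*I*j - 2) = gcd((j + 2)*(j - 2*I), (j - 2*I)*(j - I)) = j - 2*I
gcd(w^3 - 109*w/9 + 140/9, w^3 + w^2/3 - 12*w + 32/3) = w + 4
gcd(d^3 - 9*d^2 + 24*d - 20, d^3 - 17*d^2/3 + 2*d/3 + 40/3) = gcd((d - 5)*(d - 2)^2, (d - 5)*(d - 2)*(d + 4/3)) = d^2 - 7*d + 10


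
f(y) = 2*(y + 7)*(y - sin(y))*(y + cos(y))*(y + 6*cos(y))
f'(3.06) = -375.48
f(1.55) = 24.75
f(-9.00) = 4925.40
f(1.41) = 26.48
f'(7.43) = -4096.86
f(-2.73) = -597.06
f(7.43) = 14601.69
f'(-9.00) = -5442.87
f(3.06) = -361.06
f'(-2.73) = 827.25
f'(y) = 2*(1 - 6*sin(y))*(y + 7)*(y - sin(y))*(y + cos(y)) + 2*(1 - sin(y))*(y + 7)*(y - sin(y))*(y + 6*cos(y)) + 2*(1 - cos(y))*(y + 7)*(y + cos(y))*(y + 6*cos(y)) + 2*(y - sin(y))*(y + cos(y))*(y + 6*cos(y)) = -2*(y + 7)*(y - sin(y))*(y + cos(y))*(6*sin(y) - 1) - 2*(y + 7)*(y - sin(y))*(y + 6*cos(y))*(sin(y) - 1) - 2*(y + 7)*(y + cos(y))*(y + 6*cos(y))*(cos(y) - 1) + 2*(y - sin(y))*(y + cos(y))*(y + 6*cos(y))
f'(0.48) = 13.89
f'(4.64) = 5985.51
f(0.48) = 2.16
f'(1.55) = -26.93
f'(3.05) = -379.48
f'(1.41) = 0.97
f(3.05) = -357.29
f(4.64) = 2521.33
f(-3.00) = -815.82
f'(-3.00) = 765.76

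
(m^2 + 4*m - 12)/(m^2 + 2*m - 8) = (m + 6)/(m + 4)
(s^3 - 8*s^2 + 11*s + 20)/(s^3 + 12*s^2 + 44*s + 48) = (s^3 - 8*s^2 + 11*s + 20)/(s^3 + 12*s^2 + 44*s + 48)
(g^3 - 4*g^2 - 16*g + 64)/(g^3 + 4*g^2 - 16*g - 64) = (g - 4)/(g + 4)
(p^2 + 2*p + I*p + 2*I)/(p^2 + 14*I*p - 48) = (p^2 + p*(2 + I) + 2*I)/(p^2 + 14*I*p - 48)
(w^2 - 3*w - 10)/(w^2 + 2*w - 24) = (w^2 - 3*w - 10)/(w^2 + 2*w - 24)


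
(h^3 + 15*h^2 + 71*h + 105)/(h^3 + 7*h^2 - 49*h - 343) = (h^2 + 8*h + 15)/(h^2 - 49)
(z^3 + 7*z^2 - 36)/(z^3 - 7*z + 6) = (z + 6)/(z - 1)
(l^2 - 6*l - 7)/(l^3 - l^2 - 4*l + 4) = (l^2 - 6*l - 7)/(l^3 - l^2 - 4*l + 4)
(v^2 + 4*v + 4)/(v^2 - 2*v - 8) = (v + 2)/(v - 4)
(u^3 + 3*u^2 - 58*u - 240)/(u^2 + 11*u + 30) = u - 8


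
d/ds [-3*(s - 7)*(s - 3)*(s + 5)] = -9*s^2 + 30*s + 87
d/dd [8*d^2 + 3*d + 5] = 16*d + 3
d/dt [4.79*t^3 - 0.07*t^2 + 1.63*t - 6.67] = 14.37*t^2 - 0.14*t + 1.63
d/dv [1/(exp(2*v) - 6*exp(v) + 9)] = 2*(3 - exp(v))*exp(v)/(exp(2*v) - 6*exp(v) + 9)^2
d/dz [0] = 0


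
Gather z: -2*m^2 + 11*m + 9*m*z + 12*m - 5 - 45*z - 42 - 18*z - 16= -2*m^2 + 23*m + z*(9*m - 63) - 63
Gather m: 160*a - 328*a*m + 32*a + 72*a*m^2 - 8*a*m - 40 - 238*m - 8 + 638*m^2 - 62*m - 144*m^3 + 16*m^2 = 192*a - 144*m^3 + m^2*(72*a + 654) + m*(-336*a - 300) - 48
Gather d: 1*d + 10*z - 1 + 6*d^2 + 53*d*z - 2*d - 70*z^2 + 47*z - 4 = 6*d^2 + d*(53*z - 1) - 70*z^2 + 57*z - 5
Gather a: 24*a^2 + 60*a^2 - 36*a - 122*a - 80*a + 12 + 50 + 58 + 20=84*a^2 - 238*a + 140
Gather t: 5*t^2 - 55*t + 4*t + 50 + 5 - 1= 5*t^2 - 51*t + 54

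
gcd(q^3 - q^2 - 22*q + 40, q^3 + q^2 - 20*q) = q^2 + q - 20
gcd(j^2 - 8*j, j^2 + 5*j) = j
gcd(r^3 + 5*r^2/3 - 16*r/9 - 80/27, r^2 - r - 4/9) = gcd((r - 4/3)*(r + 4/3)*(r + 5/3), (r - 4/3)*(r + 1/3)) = r - 4/3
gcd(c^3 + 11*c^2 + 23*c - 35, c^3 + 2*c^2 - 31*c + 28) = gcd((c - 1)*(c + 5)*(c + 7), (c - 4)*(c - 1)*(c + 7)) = c^2 + 6*c - 7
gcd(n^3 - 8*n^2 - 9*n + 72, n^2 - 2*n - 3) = n - 3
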